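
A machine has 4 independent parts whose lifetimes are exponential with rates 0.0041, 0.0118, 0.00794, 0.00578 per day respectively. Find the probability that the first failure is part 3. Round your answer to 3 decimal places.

0.268

The time to first failure is exponential with rate Σλ = 0.0041 + 0.0118 + 0.00794 + 0.00578 = 0.02962.
P(part 3 first) = λ_3/Σλ = 0.00794/0.02962 ≈ 0.268.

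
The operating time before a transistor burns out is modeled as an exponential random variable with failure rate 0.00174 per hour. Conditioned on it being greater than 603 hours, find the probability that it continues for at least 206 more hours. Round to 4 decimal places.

By the memoryless property, P(X > 603+206 | X > 603) = P(X > 206).
P(X > 206) = e^(−0.35844) ≈ 0.6988.

0.6988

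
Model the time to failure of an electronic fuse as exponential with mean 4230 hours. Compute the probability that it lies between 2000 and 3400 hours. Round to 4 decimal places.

0.1756

The rate is λ = 1/4230 = 0.000236407 per hour.
P(2000 < X < 3400) = e^(−λ·2000) − e^(−λ·3400) = 0.62325 − 0.44763 ≈ 0.1756.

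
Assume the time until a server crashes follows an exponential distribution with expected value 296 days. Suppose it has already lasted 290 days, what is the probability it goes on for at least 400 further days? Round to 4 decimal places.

The rate is λ = 1/296 = 0.00337838 per day.
P(X > s+t | X > s) = e^(−λ(s+t))/e^(−λs) = e^(−λt), independent of s = 290.
P(X > 400) = e^(−1.3514) ≈ 0.2589.

0.2589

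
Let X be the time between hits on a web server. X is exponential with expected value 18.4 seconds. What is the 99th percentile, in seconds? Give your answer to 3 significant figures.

84.7

The rate is λ = 1/18.4 = 0.0543478 per second.
Set 1 − e^(−λt) = 0.99, so t = −ln(0.01)/λ = 4.6052/0.0543478 ≈ 84.7351 seconds.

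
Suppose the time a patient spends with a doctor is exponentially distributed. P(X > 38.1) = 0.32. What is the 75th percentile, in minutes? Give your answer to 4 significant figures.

e^(−λ·38.1) = 0.32 ⇒ λ = −ln(0.32)/38.1 = 0.0299064.
75th percentile: 1 − e^(−λt) = 0.75, t = −ln(0.25)/λ = 46.3544 minutes.

46.35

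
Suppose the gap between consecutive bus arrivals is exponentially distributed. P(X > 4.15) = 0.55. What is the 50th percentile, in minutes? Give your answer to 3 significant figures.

e^(−λ·4.15) = 0.55 ⇒ λ = −ln(0.55)/4.15 = 0.144057.
50th percentile: 1 − e^(−λt) = 0.5, t = −ln(0.5)/λ = 4.81161 minutes.

4.81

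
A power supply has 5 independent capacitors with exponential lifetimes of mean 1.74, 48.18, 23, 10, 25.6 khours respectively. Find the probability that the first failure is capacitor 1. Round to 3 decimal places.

0.739

Rates: λ_i = 1/mean_i → 0.574713, 0.0207555, 0.0434783, 0.1, 0.0390625; Σλ = 0.778009.
P(capacitor 1 first) = λ_1/Σλ = 0.574713/0.778009 ≈ 0.739.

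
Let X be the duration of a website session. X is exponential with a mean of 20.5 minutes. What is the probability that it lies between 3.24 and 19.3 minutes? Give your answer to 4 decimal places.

0.4638

The rate is λ = 1/20.5 = 0.0487805 per minute.
P(3.24 < X < 19.3) = e^(−λ·3.24) − e^(−λ·19.3) = 0.85381 − 0.39006 ≈ 0.4638.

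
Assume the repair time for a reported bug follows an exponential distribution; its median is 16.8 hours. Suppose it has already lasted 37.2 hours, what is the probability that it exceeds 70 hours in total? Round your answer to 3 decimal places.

For an exponential, median = ln(2)/λ, so λ = ln 2 / 16.8 = 0.0412588 per hour.
P(X > s+t | X > s) = e^(−λ(s+t))/e^(−λs) = e^(−λt), independent of s = 37.2.
P(X > 32.8) = e^(−1.3533) ≈ 0.258.

0.258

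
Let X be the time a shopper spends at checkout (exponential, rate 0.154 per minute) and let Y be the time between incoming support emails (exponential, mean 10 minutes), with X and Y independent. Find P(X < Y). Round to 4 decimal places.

0.6063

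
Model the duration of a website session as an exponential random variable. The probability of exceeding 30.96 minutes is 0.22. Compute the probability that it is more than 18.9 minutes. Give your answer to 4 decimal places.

0.3968

e^(−λ·30.96) = 0.22 ⇒ λ = −ln(0.22)/30.96 = 0.0489059.
P(X > 18.9) = e^(−0.0489059·18.9) = e^(−0.92432) ≈ 0.3968.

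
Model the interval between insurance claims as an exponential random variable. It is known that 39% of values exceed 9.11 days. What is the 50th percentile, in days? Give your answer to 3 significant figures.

6.71

e^(−λ·9.11) = 0.39 ⇒ λ = −ln(0.39)/9.11 = 0.10336.
50th percentile: 1 − e^(−λt) = 0.5, t = −ln(0.5)/λ = 6.70615 days.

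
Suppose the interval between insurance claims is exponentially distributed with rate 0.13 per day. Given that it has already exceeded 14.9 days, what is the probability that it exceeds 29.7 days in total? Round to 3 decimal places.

By the memoryless property, P(X > 14.9+14.8 | X > 14.9) = P(X > 14.8).
P(X > 14.8) = e^(−1.924) ≈ 0.146.

0.146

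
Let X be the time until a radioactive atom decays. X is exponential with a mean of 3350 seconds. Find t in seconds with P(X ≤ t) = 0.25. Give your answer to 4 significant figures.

The rate is λ = 1/3350 = 0.000298507 per second.
Set 1 − e^(−λt) = 0.25, so t = −ln(0.75)/λ = 0.28768/0.000298507 ≈ 963.735 seconds.

963.7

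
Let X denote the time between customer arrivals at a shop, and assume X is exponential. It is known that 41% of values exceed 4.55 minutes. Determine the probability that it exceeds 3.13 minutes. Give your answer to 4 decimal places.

e^(−λ·4.55) = 0.41 ⇒ λ = −ln(0.41)/4.55 = 0.195956.
P(X > 3.13) = e^(−0.195956·3.13) = e^(−0.61334) ≈ 0.5415.

0.5415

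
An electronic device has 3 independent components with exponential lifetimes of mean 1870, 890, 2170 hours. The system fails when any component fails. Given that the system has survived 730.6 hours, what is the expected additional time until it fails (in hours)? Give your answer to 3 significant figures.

First-failure rate Σλ = 1/1870 + 1/890 + 1/2170 = 0.00211918.
By memorylessness the expected residual is 1/Σλ = 471.88 hours, regardless of the 730.6 already elapsed.

472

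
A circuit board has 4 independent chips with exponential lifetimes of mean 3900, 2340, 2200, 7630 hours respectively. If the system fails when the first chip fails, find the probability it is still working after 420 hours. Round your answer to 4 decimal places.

The first failure time is exponential with rate Σλ_i = 1/3900 + 1/2340 + 1/2200 + 1/7630 = 0.00126937 per hour.
P(min > 420) = e^(−0.00126937·420) = e^(−0.53313) ≈ 0.5868.

0.5868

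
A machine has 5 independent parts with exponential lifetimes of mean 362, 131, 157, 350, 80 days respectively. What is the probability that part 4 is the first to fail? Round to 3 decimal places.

Rates: λ_i = 1/mean_i → 0.00276243, 0.00763359, 0.00636943, 0.00285714, 0.0125; Σλ = 0.0321226.
P(part 4 first) = λ_4/Σλ = 0.00285714/0.0321226 ≈ 0.089.

0.089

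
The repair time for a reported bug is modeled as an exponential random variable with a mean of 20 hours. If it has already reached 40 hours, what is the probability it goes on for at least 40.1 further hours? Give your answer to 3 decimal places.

The rate is λ = 1/20 = 0.05 per hour.
P(X > s+t | X > s) = e^(−λ(s+t))/e^(−λs) = e^(−λt), independent of s = 40.
P(X > 40.1) = e^(−2.005) ≈ 0.135.

0.135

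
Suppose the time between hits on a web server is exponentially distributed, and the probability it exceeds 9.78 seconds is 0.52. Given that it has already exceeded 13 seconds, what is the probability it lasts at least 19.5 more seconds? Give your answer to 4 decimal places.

0.2715

From e^(−λ·9.78) = 0.52, λ = −ln(0.52)/9.78 = 0.0668636.
Memoryless: P(X > 13+19.5 | X > 13) = P(X > 19.5) = e^(−0.0668636·19.5) ≈ 0.2715.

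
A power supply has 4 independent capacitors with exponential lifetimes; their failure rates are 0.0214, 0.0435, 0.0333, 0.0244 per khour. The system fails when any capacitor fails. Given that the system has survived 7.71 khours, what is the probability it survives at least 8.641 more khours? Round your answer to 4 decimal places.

Time to first failure ~ Exp(Σλ) with Σλ = 0.1226.
By memorylessness, P(T > 7.71+8.641 | T > 7.71) = P(T > 8.641) = e^(−0.1226·8.641) ≈ 0.3467.

0.3467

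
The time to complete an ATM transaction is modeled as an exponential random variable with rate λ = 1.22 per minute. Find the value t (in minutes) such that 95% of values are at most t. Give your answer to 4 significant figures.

2.456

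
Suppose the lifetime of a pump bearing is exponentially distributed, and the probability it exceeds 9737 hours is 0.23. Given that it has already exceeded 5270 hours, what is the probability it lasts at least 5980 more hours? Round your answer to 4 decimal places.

0.4055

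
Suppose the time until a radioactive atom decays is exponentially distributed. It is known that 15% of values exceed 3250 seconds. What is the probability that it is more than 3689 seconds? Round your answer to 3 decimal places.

0.116

e^(−λ·3250) = 0.15 ⇒ λ = −ln(0.15)/3250 = 0.000583729.
P(X > 3689) = e^(−0.000583729·3689) = e^(−2.1534) ≈ 0.116.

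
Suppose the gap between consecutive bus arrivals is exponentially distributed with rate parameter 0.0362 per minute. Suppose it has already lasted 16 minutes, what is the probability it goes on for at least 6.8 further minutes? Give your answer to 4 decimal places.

The exponential is memoryless, so the remaining time is again Exp(λ): the condition X > 16 is irrelevant.
P(X > 6.8) = e^(−0.24616) ≈ 0.7818.

0.7818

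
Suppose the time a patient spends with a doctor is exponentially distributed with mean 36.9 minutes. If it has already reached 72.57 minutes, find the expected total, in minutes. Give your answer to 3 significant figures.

The rate is λ = 1/36.9 = 0.0271003 per minute.
By memorylessness, E[X | X > 72.57] = 72.57 + 1/λ = 72.57 + 36.9 = 109.47 minutes.

109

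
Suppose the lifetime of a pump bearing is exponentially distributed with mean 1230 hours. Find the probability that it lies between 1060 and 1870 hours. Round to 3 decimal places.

The rate is λ = 1/1230 = 0.000813008 per hour.
P(1060 < X < 1870) = e^(−λ·1060) − e^(−λ·1870) = 0.42241 − 0.21864 ≈ 0.204.

0.204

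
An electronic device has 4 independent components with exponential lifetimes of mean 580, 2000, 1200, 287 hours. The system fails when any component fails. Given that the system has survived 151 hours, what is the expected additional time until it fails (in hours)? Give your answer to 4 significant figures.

152.9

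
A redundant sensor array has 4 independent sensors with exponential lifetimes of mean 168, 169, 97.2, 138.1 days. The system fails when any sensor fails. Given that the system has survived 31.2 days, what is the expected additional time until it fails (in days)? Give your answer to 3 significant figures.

First-failure rate Σλ = 1/168 + 1/169 + 1/97.2 + 1/138.1 = 0.0293987.
By memorylessness the expected residual is 1/Σλ = 34.0151 days, regardless of the 31.2 already elapsed.

34.0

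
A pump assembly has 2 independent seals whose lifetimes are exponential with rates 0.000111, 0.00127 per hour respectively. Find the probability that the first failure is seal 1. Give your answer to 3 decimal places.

0.080

The time to first failure is exponential with rate Σλ = 0.000111 + 0.00127 = 0.001381.
P(seal 1 first) = λ_1/Σλ = 0.000111/0.001381 ≈ 0.080.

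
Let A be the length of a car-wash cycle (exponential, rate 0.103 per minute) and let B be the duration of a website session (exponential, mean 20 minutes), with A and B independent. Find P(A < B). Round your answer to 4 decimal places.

0.6732

λ_1 = 0.103, λ_2 = 1/20 = 0.05.
For independent exponentials, P(A < B) = λ_1/(λ_1+λ_2) = 0.103/0.153 ≈ 0.6732.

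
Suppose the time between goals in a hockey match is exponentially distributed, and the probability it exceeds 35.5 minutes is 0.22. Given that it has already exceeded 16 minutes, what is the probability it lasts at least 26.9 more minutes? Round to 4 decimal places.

From e^(−λ·35.5) = 0.22, λ = −ln(0.22)/35.5 = 0.0426515.
Memoryless: P(X > 16+26.9 | X > 16) = P(X > 26.9) = e^(−0.0426515·26.9) ≈ 0.3175.

0.3175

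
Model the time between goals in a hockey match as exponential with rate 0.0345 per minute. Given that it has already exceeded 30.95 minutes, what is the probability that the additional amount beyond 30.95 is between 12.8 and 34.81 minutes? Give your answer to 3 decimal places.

0.342

Memoryless: the residual past 30.95 is again Exp(λ).
P(12.8 < residual < 34.81) = e^(−λ·12.8) − e^(−λ·34.81) = 0.64301 − 0.30091 ≈ 0.342.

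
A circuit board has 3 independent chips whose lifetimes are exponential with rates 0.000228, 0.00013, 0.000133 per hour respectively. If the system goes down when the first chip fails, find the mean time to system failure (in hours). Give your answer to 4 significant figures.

2037

The time to first failure is exponential with rate Σλ = 0.000228 + 0.00013 + 0.000133 = 0.000491.
E[min] = 1/Σλ = 1/0.000491 = 2036.66 hours.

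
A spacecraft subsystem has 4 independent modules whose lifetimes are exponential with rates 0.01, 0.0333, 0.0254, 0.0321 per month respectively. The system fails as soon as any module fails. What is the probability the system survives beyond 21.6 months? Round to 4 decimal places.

The time to first failure is exponential with rate Σλ = 0.01 + 0.0333 + 0.0254 + 0.0321 = 0.1008.
P(min > 21.6) = e^(−0.1008·21.6) = e^(−2.1773) ≈ 0.1133.

0.1133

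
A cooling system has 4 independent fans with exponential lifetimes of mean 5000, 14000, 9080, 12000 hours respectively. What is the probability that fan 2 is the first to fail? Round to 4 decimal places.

0.1536

Rates: λ_i = 1/mean_i → 0.0002, 0.0000714286, 0.000110132, 0.0000833333; Σλ = 0.000464894.
P(fan 2 first) = λ_2/Σλ = 0.0000714286/0.000464894 ≈ 0.1536.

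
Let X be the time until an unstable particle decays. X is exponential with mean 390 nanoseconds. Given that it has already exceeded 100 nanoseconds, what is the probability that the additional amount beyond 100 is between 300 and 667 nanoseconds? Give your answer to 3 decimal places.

The rate is λ = 1/390 = 0.0025641 per nanosecond.
Memoryless: the residual past 100 is again Exp(λ).
P(300 < residual < 667) = e^(−λ·300) − e^(−λ·667) = 0.46337 − 0.18082 ≈ 0.283.

0.283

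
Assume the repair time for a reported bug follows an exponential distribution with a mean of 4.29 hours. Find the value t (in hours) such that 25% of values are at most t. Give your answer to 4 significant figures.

1.234

The rate is λ = 1/4.29 = 0.2331 per hour.
Set 1 − e^(−λt) = 0.25, so t = −ln(0.75)/λ = 0.28768/0.2331 ≈ 1.23416 hours.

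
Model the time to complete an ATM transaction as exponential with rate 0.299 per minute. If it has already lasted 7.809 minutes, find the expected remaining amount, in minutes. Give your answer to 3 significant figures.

By memorylessness, the remaining amount past any threshold is again Exp(λ) with mean 1/λ = 3.34448 minutes.

3.34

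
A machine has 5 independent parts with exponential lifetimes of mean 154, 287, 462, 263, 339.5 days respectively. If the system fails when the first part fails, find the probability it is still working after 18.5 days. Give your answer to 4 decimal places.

0.7051

The first failure time is exponential with rate Σλ_i = 1/154 + 1/287 + 1/462 + 1/263 + 1/339.5 = 0.0188901 per day.
P(min > 18.5) = e^(−0.0188901·18.5) = e^(−0.34947) ≈ 0.7051.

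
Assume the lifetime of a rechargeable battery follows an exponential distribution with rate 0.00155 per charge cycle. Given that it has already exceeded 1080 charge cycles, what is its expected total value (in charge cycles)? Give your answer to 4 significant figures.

1725

By memorylessness, E[X | X > 1080] = 1080 + 1/λ = 1080 + 645.161 = 1725.16 charge cycles.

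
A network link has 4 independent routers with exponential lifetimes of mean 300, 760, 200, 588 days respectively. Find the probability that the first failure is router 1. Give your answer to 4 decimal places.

0.2937

Rates: λ_i = 1/mean_i → 0.00333333, 0.00131579, 0.005, 0.00170068; Σλ = 0.0113498.
P(router 1 first) = λ_1/Σλ = 0.00333333/0.0113498 ≈ 0.2937.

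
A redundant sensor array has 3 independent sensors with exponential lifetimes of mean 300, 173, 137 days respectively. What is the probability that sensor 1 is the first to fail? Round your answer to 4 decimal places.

0.2031

Rates: λ_i = 1/mean_i → 0.00333333, 0.00578035, 0.00729927; Σλ = 0.016413.
P(sensor 1 first) = λ_1/Σλ = 0.00333333/0.016413 ≈ 0.2031.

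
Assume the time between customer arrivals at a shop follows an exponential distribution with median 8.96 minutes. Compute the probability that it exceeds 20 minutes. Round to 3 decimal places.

0.213

For an exponential, median = ln(2)/λ, so λ = ln 2 / 8.96 = 0.0773602 per minute.
P(X > 20) = e^(−λ·20) = e^(−1.5472) ≈ 0.213.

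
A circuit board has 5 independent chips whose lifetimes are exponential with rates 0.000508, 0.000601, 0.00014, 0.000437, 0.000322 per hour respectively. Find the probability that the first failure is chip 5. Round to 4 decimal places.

The time to first failure is exponential with rate Σλ = 0.000508 + 0.000601 + 0.00014 + 0.000437 + 0.000322 = 0.002008.
P(chip 5 first) = λ_5/Σλ = 0.000322/0.002008 ≈ 0.1604.

0.1604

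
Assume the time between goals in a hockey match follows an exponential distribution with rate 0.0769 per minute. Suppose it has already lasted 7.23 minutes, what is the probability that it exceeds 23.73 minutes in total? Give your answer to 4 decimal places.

0.2812

By the memoryless property, P(X > 7.23+16.5 | X > 7.23) = P(X > 16.5).
P(X > 16.5) = e^(−1.2689) ≈ 0.2812.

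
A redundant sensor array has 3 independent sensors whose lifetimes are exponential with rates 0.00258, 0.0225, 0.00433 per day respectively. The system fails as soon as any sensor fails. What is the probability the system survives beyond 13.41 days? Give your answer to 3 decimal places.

The time to first failure is exponential with rate Σλ = 0.00258 + 0.0225 + 0.00433 = 0.02941.
P(min > 13.41) = e^(−0.02941·13.41) = e^(−0.39439) ≈ 0.674.

0.674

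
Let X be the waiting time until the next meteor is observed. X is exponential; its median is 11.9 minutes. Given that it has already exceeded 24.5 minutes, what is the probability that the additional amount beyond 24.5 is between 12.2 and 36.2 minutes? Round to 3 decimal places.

For an exponential, median = ln(2)/λ, so λ = ln 2 / 11.9 = 0.0582477 per minute.
Memoryless: the residual past 24.5 is again Exp(λ).
P(12.2 < residual < 36.2) = e^(−λ·12.2) − e^(−λ·36.2) = 0.49134 − 0.12141 ≈ 0.370.

0.370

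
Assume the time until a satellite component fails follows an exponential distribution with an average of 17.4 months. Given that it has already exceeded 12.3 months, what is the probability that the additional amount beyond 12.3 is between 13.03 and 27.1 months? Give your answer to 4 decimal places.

0.2622

The rate is λ = 1/17.4 = 0.0574713 per month.
Memoryless: the residual past 12.3 is again Exp(λ).
P(13.03 < residual < 27.1) = e^(−λ·13.03) − e^(−λ·27.1) = 0.47291 − 0.21067 ≈ 0.2622.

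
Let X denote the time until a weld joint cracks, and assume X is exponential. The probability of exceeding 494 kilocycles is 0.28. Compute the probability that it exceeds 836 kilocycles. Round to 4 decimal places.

e^(−λ·494) = 0.28 ⇒ λ = −ln(0.28)/494 = 0.00257685.
P(X > 836) = e^(−0.00257685·836) = e^(−2.1542) ≈ 0.1160.

0.1160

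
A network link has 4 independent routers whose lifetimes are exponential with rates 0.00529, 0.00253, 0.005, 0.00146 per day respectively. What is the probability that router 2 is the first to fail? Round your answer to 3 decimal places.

0.177

The time to first failure is exponential with rate Σλ = 0.00529 + 0.00253 + 0.005 + 0.00146 = 0.01428.
P(router 2 first) = λ_2/Σλ = 0.00253/0.01428 ≈ 0.177.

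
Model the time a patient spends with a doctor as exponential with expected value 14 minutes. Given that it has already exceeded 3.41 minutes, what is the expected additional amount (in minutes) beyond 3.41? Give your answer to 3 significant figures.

14.0

The rate is λ = 1/14 = 0.0714286 per minute.
By memorylessness, the remaining amount past any threshold is again Exp(λ) with mean 1/λ = 14 minutes.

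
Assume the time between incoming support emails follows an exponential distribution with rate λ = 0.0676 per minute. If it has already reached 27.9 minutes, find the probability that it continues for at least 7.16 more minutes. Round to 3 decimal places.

P(X > s+t | X > s) = e^(−λ(s+t))/e^(−λs) = e^(−λt), independent of s = 27.9.
P(X > 7.16) = e^(−0.48402) ≈ 0.616.

0.616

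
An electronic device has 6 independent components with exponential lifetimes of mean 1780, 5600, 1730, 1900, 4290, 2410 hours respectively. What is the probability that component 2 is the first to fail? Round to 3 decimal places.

0.072

Rates: λ_i = 1/mean_i → 0.000561798, 0.000178571, 0.000578035, 0.000526316, 0.0002331, 0.000414938; Σλ = 0.00249276.
P(component 2 first) = λ_2/Σλ = 0.000178571/0.00249276 ≈ 0.072.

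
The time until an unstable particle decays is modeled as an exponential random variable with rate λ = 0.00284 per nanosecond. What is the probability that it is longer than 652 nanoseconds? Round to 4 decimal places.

0.1570

P(X > 652) = e^(−λ·652) = e^(−1.8517) ≈ 0.1570.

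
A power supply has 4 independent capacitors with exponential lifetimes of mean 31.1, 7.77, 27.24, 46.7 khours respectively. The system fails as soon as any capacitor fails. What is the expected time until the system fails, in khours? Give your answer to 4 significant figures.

4.567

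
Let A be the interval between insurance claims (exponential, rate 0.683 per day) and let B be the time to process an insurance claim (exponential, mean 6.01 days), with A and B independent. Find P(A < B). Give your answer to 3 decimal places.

λ_1 = 0.683, λ_2 = 1/6.01 = 0.166389.
For independent exponentials, P(A < B) = λ_1/(λ_1+λ_2) = 0.683/0.849389 ≈ 0.804.

0.804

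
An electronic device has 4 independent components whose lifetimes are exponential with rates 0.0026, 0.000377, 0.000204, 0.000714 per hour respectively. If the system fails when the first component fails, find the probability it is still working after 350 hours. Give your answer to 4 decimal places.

0.2558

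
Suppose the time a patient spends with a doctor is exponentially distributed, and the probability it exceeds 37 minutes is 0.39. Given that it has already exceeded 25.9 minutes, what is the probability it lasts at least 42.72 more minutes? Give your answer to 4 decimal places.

0.3372

From e^(−λ·37) = 0.39, λ = −ln(0.39)/37 = 0.0254489.
Memoryless: P(X > 25.9+42.72 | X > 25.9) = P(X > 42.72) = e^(−0.0254489·42.72) ≈ 0.3372.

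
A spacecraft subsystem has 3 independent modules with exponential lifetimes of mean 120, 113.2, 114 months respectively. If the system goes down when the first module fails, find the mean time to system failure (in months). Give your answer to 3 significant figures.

38.6

The first failure time is exponential with rate Σλ_i = 1/120 + 1/113.2 + 1/114 = 0.0259392 per month.
E[min] = 1/Σλ = 1/0.0259392 = 38.5517 months.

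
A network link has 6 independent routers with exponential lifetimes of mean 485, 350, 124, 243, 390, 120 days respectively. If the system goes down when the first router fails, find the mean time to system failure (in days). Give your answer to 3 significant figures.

35.7

The first failure time is exponential with rate Σλ_i = 1/485 + 1/350 + 1/124 + 1/243 + 1/390 + 1/120 = 0.0279962 per day.
E[min] = 1/Σλ = 1/0.0279962 = 35.7192 days.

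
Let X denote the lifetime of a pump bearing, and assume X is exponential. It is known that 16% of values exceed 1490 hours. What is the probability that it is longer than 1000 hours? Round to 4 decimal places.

0.2923

e^(−λ·1490) = 0.16 ⇒ λ = −ln(0.16)/1490 = 0.00122992.
P(X > 1000) = e^(−0.00122992·1000) = e^(−1.2299) ≈ 0.2923.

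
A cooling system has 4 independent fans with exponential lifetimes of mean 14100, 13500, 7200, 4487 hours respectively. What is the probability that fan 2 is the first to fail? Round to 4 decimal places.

0.1462

Rates: λ_i = 1/mean_i → 0.000070922, 0.0000740741, 0.000138889, 0.000222866; Σλ = 0.000506751.
P(fan 2 first) = λ_2/Σλ = 0.0000740741/0.000506751 ≈ 0.1462.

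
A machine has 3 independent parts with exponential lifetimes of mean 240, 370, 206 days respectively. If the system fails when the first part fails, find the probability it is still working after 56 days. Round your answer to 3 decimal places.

The first failure time is exponential with rate Σλ_i = 1/240 + 1/370 + 1/206 = 0.0117237 per day.
P(min > 56) = e^(−0.0117237·56) = e^(−0.65653) ≈ 0.519.

0.519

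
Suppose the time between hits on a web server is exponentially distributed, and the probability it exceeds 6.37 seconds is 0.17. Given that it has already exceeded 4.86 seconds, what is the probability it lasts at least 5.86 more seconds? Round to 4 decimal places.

From e^(−λ·6.37) = 0.17, λ = −ln(0.17)/6.37 = 0.278172.
Memoryless: P(X > 4.86+5.86 | X > 4.86) = P(X > 5.86) = e^(−0.278172·5.86) ≈ 0.1959.

0.1959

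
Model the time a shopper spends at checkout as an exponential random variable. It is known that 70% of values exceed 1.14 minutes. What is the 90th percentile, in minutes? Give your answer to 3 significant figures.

7.36

e^(−λ·1.14) = 0.70 ⇒ λ = −ln(0.70)/1.14 = 0.312873.
90th percentile: 1 − e^(−λt) = 0.9, t = −ln(0.1)/λ = 7.35949 minutes.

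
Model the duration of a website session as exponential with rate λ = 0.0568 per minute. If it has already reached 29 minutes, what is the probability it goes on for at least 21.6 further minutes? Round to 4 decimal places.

The exponential is memoryless, so the remaining time is again Exp(λ): the condition X > 29 is irrelevant.
P(X > 21.6) = e^(−1.2269) ≈ 0.2932.

0.2932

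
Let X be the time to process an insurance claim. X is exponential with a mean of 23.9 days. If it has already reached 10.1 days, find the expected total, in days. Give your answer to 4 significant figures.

34.00

The rate is λ = 1/23.9 = 0.041841 per day.
By memorylessness, E[X | X > 10.1] = 10.1 + 1/λ = 10.1 + 23.9 = 34 days.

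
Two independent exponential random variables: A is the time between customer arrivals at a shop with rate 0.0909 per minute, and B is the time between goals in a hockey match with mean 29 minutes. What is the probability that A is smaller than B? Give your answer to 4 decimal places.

λ_1 = 0.0909, λ_2 = 1/29 = 0.0344828.
For independent exponentials, P(A < B) = λ_1/(λ_1+λ_2) = 0.0909/0.125383 ≈ 0.7250.

0.7250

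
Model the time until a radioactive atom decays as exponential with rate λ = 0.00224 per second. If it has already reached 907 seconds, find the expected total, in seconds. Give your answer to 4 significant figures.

By memorylessness, E[X | X > 907] = 907 + 1/λ = 907 + 446.429 = 1353.43 seconds.

1353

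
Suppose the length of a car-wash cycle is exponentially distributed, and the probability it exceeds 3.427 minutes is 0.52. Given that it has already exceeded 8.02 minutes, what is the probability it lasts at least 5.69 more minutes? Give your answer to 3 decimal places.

From e^(−λ·3.427) = 0.52, λ = −ln(0.52)/3.427 = 0.190816.
Memoryless: P(X > 8.02+5.69 | X > 8.02) = P(X > 5.69) = e^(−0.190816·5.69) ≈ 0.338.

0.338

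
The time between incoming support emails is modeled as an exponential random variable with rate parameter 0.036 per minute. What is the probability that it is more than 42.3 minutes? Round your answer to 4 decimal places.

0.2181

P(X > 42.3) = e^(−λ·42.3) = e^(−1.5228) ≈ 0.2181.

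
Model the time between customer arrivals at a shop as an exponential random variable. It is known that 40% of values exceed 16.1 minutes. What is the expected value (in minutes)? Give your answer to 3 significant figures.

e^(−λ·16.1) = 0.40 ⇒ λ = −ln(0.40)/16.1 = 0.0569125.
Mean = 1/λ = 17.5708 minutes.

17.6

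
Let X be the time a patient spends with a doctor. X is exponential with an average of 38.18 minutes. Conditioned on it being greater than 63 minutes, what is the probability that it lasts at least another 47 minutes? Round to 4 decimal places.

0.2920

The rate is λ = 1/38.18 = 0.0261917 per minute.
The exponential is memoryless, so the remaining time is again Exp(λ): the condition X > 63 is irrelevant.
P(X > 47) = e^(−1.231) ≈ 0.2920.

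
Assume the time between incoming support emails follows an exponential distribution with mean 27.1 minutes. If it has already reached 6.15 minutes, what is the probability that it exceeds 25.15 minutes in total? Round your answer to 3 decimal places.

0.496

The rate is λ = 1/27.1 = 0.0369004 per minute.
The exponential is memoryless, so the remaining time is again Exp(λ): the condition X > 6.15 is irrelevant.
P(X > 19) = e^(−0.70111) ≈ 0.496.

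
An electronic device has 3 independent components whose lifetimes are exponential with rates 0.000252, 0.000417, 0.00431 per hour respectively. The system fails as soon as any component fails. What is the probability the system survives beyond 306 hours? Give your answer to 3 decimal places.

0.218

The time to first failure is exponential with rate Σλ = 0.000252 + 0.000417 + 0.00431 = 0.004979.
P(min > 306) = e^(−0.004979·306) = e^(−1.5236) ≈ 0.218.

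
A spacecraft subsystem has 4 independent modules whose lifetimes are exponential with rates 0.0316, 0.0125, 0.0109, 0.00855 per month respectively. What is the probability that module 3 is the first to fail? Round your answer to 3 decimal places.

The time to first failure is exponential with rate Σλ = 0.0316 + 0.0125 + 0.0109 + 0.00855 = 0.06355.
P(module 3 first) = λ_3/Σλ = 0.0109/0.06355 ≈ 0.172.

0.172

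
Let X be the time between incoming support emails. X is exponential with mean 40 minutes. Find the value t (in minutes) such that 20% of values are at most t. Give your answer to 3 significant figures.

8.93

The rate is λ = 1/40 = 0.025 per minute.
Set 1 − e^(−λt) = 0.2, so t = −ln(0.8)/λ = 0.22314/0.025 ≈ 8.92574 minutes.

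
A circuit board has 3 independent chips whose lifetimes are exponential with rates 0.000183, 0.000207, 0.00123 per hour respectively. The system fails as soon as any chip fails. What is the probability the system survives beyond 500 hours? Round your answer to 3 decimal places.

0.445

The time to first failure is exponential with rate Σλ = 0.000183 + 0.000207 + 0.00123 = 0.00162.
P(min > 500) = e^(−0.00162·500) = e^(−0.81) ≈ 0.445.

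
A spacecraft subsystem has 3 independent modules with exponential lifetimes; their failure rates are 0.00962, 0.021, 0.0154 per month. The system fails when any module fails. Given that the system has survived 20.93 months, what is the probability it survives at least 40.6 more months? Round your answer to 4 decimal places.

Time to first failure ~ Exp(Σλ) with Σλ = 0.04602.
By memorylessness, P(T > 20.93+40.6 | T > 20.93) = P(T > 40.6) = e^(−0.04602·40.6) ≈ 0.1544.

0.1544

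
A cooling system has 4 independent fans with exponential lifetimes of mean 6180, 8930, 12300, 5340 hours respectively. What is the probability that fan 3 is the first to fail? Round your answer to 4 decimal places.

Rates: λ_i = 1/mean_i → 0.000161812, 0.000111982, 0.0000813008, 0.000187266; Σλ = 0.000542361.
P(fan 3 first) = λ_3/Σλ = 0.0000813008/0.000542361 ≈ 0.1499.

0.1499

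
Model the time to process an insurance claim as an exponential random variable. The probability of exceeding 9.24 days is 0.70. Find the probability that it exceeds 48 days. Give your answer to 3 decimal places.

e^(−λ·9.24) = 0.70 ⇒ λ = −ln(0.70)/9.24 = 0.0386012.
P(X > 48) = e^(−0.0386012·48) = e^(−1.8529) ≈ 0.157.

0.157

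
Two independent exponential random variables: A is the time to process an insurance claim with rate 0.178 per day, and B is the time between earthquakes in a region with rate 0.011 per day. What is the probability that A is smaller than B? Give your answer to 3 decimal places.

λ_1 = 0.178, λ_2 = 0.011.
For independent exponentials, P(A < B) = λ_1/(λ_1+λ_2) = 0.178/0.189 ≈ 0.942.

0.942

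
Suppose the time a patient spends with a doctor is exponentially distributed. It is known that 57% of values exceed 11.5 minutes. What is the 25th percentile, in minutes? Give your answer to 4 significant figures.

e^(−λ·11.5) = 0.57 ⇒ λ = −ln(0.57)/11.5 = 0.0488799.
25th percentile: 1 − e^(−λt) = 0.25, t = −ln(0.75)/λ = 5.88549 minutes.

5.885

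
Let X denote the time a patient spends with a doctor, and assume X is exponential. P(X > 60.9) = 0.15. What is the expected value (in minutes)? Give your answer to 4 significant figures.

32.10

e^(−λ·60.9) = 0.15 ⇒ λ = −ln(0.15)/60.9 = 0.0311514.
Mean = 1/λ = 32.1013 minutes.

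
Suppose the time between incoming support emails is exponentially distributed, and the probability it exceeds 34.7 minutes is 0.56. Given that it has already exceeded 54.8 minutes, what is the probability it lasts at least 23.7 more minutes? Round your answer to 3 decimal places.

From e^(−λ·34.7) = 0.56, λ = −ln(0.56)/34.7 = 0.0167095.
Memoryless: P(X > 54.8+23.7 | X > 54.8) = P(X > 23.7) = e^(−0.0167095·23.7) ≈ 0.673.

0.673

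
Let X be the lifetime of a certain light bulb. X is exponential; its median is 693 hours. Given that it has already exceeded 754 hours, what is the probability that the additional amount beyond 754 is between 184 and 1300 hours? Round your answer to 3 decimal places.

0.559

For an exponential, median = ln(2)/λ, so λ = ln 2 / 693 = 0.00100021 per hour.
Memoryless: the residual past 754 is again Exp(λ).
P(184 < residual < 1300) = e^(−λ·184) − e^(−λ·1300) = 0.83190 − 0.27246 ≈ 0.559.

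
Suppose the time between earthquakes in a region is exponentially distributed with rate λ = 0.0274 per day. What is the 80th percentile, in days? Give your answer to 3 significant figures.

58.7

Set 1 − e^(−λt) = 0.8, so t = −ln(0.2)/λ = 1.6094/0.0274 ≈ 58.7386 days.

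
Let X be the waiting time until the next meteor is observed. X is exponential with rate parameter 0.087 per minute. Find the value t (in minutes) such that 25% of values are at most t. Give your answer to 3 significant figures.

3.31

Set 1 − e^(−λt) = 0.25, so t = −ln(0.75)/λ = 0.28768/0.087 ≈ 3.30669 minutes.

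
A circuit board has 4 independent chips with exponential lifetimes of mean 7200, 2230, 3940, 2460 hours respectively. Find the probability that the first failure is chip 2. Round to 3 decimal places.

Rates: λ_i = 1/mean_i → 0.000138889, 0.00044843, 0.000253807, 0.000406504; Σλ = 0.00124763.
P(chip 2 first) = λ_2/Σλ = 0.00044843/0.00124763 ≈ 0.359.

0.359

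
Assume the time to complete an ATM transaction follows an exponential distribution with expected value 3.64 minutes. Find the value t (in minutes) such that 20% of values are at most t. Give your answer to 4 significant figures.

0.8122

The rate is λ = 1/3.64 = 0.274725 per minute.
Set 1 − e^(−λt) = 0.2, so t = −ln(0.8)/λ = 0.22314/0.274725 ≈ 0.812243 minutes.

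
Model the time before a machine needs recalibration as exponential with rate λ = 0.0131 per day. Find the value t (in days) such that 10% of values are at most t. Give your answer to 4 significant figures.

8.043

Set 1 − e^(−λt) = 0.1, so t = −ln(0.9)/λ = 0.10536/0.0131 ≈ 8.04279 days.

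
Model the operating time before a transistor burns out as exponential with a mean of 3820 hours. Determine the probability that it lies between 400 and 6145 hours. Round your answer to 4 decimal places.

The rate is λ = 1/3820 = 0.00026178 per hour.
P(400 < X < 6145) = e^(−λ·400) − e^(−λ·6145) = 0.90058 − 0.20016 ≈ 0.7004.

0.7004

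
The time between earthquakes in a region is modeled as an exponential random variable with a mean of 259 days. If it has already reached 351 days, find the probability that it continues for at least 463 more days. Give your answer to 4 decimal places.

0.1674

The rate is λ = 1/259 = 0.003861 per day.
By the memoryless property, P(X > 351+463 | X > 351) = P(X > 463).
P(X > 463) = e^(−1.7876) ≈ 0.1674.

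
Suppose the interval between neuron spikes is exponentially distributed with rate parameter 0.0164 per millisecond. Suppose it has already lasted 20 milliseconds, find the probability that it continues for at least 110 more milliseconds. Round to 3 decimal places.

0.165

P(X > s+t | X > s) = e^(−λ(s+t))/e^(−λs) = e^(−λt), independent of s = 20.
P(X > 110) = e^(−1.804) ≈ 0.165.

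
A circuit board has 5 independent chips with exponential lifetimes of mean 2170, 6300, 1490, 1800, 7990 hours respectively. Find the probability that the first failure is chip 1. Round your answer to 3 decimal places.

Rates: λ_i = 1/mean_i → 0.000460829, 0.00015873, 0.000671141, 0.000555556, 0.000125156; Σλ = 0.00197141.
P(chip 1 first) = λ_1/Σλ = 0.000460829/0.00197141 ≈ 0.234.

0.234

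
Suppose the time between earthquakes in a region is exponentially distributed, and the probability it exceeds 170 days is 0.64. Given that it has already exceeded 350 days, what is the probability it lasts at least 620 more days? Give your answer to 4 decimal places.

From e^(−λ·170) = 0.64, λ = −ln(0.64)/170 = 0.00262522.
Memoryless: P(X > 350+620 | X > 350) = P(X > 620) = e^(−0.00262522·620) ≈ 0.1964.

0.1964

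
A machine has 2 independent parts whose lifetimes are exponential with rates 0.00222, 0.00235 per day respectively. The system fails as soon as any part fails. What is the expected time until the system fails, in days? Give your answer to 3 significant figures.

219

The time to first failure is exponential with rate Σλ = 0.00222 + 0.00235 = 0.00457.
E[min] = 1/Σλ = 1/0.00457 = 218.818 days.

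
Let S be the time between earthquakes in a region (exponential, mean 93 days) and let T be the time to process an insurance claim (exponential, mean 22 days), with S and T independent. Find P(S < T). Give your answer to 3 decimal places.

0.191

λ_1 = 1/93 = 0.0107527, λ_2 = 1/22 = 0.0454545.
For independent exponentials, P(S < T) = λ_1/(λ_1+λ_2) = 0.0107527/0.0562072 ≈ 0.191.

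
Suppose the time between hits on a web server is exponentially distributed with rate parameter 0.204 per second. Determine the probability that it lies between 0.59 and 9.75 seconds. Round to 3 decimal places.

0.750

P(0.59 < X < 9.75) = e^(−λ·0.59) − e^(−λ·9.75) = 0.88660 − 0.13683 ≈ 0.750.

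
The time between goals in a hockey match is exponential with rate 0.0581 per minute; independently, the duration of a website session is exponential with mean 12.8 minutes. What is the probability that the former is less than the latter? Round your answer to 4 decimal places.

λ_1 = 0.0581, λ_2 = 1/12.8 = 0.078125.
For independent exponentials, P(the former < the latter) = λ_1/(λ_1+λ_2) = 0.0581/0.136225 ≈ 0.4265.

0.4265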